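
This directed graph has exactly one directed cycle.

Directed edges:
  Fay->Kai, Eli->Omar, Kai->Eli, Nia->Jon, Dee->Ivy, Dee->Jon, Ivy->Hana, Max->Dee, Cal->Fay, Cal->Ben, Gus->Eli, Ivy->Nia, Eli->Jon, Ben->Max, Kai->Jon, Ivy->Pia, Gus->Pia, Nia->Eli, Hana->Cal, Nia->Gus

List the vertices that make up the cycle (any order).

Ben, Cal, Dee, Ivy, Max, Hana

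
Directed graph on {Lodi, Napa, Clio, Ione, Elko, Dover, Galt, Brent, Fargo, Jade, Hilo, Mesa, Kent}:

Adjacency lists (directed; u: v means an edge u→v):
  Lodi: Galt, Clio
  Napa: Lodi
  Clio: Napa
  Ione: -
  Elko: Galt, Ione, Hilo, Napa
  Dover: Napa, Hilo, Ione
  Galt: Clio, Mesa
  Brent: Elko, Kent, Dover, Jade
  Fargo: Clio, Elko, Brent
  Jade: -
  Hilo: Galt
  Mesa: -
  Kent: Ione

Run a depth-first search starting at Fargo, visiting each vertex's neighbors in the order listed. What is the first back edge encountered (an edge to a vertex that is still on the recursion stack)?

DFS from Fargo (visiting each vertex's neighbors in the order listed); mark gray on enter, black on exit:
Fargo gray
  Clio gray
    Napa gray
      Lodi gray
        Galt gray
          Galt→Clio: Clio is gray → back edge
First back edge: Galt → Clio.

Galt→Clio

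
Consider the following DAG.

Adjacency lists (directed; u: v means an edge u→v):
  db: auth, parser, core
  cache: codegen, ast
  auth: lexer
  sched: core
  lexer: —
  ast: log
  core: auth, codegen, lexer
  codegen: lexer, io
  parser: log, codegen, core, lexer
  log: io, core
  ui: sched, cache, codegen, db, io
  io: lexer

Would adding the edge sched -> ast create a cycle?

No

Adding sched→ast creates a cycle iff ast can already reach sched.
Explore from ast: no path reaches sched. The graph stays acyclic.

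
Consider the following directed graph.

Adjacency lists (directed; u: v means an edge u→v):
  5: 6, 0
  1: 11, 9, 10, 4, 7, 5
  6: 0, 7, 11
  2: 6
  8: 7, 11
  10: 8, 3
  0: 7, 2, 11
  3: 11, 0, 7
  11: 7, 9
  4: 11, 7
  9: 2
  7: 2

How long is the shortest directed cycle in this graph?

3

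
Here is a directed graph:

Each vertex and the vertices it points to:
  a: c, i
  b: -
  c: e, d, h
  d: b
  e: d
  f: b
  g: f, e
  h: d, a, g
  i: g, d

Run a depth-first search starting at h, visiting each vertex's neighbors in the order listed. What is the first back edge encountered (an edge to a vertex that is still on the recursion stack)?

c→h

DFS from h (visiting each vertex's neighbors in the order listed); mark gray on enter, black on exit:
h gray
  d gray
    b gray
    b black
  d black
  a gray
    c gray
      e gray
        e→d: d black — skip
      e black
      c→d: d black — skip
      c→h: h is gray → back edge
First back edge: c → h.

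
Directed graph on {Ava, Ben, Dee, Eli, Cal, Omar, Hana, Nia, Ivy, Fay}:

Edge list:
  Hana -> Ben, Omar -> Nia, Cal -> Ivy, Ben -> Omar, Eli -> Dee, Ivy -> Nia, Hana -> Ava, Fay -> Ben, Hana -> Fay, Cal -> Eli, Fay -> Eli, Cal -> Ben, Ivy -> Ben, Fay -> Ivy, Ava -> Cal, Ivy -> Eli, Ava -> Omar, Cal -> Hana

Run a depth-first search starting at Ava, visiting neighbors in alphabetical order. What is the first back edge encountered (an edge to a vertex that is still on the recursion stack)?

DFS from Ava (visiting neighbors in alphabetical order); mark gray on enter, black on exit:
Ava gray
  Cal gray
    Ben gray
      Omar gray
        Nia gray
        Nia black
      Omar black
    Ben black
    Eli gray
      Dee gray
      Dee black
    Eli black
    Hana gray
      Hana→Ava: Ava is gray → back edge
First back edge: Hana → Ava.

Hana->Ava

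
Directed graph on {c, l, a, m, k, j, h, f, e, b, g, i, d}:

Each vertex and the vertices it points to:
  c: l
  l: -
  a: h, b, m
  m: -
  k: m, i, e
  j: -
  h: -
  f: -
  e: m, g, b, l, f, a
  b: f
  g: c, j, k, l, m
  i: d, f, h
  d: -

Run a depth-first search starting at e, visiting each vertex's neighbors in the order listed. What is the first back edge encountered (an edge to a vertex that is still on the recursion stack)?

k->e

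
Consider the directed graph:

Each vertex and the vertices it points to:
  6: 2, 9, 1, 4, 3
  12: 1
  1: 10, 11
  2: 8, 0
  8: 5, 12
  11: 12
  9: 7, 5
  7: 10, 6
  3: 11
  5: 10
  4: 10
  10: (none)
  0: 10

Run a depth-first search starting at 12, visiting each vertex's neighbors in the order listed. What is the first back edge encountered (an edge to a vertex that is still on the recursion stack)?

DFS from 12 (visiting each vertex's neighbors in the order listed); mark gray on enter, black on exit:
12 gray
  1 gray
    10 gray
    10 black
    11 gray
      11→12: 12 is gray → back edge
First back edge: 11 → 12.

11->12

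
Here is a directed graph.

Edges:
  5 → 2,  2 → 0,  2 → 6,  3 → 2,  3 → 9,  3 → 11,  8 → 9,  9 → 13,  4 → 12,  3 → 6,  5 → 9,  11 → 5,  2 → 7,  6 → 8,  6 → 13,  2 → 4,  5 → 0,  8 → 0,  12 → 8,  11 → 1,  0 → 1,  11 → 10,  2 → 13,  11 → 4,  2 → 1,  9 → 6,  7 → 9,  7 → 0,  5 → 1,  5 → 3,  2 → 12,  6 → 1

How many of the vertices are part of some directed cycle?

6

A vertex is on a directed cycle iff it belongs to a strongly connected component of size ≥ 2 (or has a self-loop).
The vertices on cycles are {3, 5, 6, 8, 9, 11} — 6 in total.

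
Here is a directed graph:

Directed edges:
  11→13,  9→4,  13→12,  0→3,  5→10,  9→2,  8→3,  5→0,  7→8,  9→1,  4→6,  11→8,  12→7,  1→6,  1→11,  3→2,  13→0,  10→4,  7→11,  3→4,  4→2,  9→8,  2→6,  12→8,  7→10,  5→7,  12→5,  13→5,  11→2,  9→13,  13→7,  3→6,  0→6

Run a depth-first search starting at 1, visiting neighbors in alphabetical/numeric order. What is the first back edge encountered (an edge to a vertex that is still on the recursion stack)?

7→11

DFS from 1 (visiting neighbors in alphabetical/numeric order); mark gray on enter, black on exit:
1 gray
  6 gray
  6 black
  11 gray
    2 gray
      2→6: 6 black — skip
    2 black
    8 gray
      3 gray
        3→2: 2 black — skip
        4 gray
          4→2: 2 black — skip
          4→6: 6 black — skip
        4 black
        3→6: 6 black — skip
      3 black
    8 black
    13 gray
      0 gray
        0→3: 3 black — skip
        0→6: 6 black — skip
      0 black
      5 gray
        5→0: 0 black — skip
        7 gray
          7→8: 8 black — skip
          10 gray
            10→4: 4 black — skip
          10 black
          7→11: 11 is gray → back edge
First back edge: 7 → 11.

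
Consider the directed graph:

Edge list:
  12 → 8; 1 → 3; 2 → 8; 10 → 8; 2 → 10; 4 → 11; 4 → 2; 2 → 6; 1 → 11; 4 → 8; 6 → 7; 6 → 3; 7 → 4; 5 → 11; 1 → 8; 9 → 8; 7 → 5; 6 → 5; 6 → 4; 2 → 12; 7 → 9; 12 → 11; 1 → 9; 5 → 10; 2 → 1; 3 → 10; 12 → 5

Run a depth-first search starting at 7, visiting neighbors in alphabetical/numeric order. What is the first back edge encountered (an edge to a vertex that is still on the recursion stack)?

6->4

DFS from 7 (visiting neighbors in alphabetical/numeric order); mark gray on enter, black on exit:
7 gray
  4 gray
    2 gray
      1 gray
        3 gray
          10 gray
            8 gray
            8 black
          10 black
        3 black
        1→8: 8 black — skip
        9 gray
          9→8: 8 black — skip
        9 black
        11 gray
        11 black
      1 black
      6 gray
        6→3: 3 black — skip
        6→4: 4 is gray → back edge
First back edge: 6 → 4.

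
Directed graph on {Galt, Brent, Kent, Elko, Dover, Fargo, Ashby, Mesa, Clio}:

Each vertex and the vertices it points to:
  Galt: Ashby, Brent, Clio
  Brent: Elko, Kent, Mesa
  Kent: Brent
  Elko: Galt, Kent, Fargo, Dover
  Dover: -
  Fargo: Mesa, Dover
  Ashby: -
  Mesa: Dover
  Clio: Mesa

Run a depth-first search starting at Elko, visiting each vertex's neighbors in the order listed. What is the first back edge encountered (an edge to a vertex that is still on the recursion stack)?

Brent→Elko

DFS from Elko (visiting each vertex's neighbors in the order listed); mark gray on enter, black on exit:
Elko gray
  Galt gray
    Ashby gray
    Ashby black
    Brent gray
      Brent→Elko: Elko is gray → back edge
First back edge: Brent → Elko.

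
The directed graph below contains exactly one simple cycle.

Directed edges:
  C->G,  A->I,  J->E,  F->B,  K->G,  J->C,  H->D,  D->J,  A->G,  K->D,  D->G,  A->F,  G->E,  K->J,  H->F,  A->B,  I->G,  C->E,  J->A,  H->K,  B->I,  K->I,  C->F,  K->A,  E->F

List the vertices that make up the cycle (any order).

B, E, F, G, I

DFS with gray/black marking from I:
I gray
  G gray
    E gray
      F gray
        B gray
          B→I: I is gray → back edge
Back edge closes the cycle I → G → E → F → B → I; its vertices are {B, E, F, G, I}.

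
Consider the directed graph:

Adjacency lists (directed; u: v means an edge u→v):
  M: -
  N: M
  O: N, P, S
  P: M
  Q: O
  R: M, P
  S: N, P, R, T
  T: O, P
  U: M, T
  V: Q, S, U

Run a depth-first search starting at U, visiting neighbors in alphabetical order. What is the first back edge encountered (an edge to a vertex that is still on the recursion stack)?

S->T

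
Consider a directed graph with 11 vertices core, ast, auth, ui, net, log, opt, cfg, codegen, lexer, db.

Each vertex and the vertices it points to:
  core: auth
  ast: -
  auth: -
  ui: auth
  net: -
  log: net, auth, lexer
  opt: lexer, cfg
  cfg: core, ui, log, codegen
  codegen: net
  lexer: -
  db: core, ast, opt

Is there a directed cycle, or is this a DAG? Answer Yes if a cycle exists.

No

DFS with white/gray/black marking, starting from opt:
opt gray
  lexer gray
  lexer black
  cfg gray
    core gray
      auth gray
      auth black
    core black
    ui gray
      ui→auth: auth black — skip
    ui black
    log gray
      net gray
      net black
      log→auth: auth black — skip
      log→lexer: lexer black — skip
    log black
    codegen gray
      codegen→net: net black — skip
    codegen black
  cfg black
opt black
ast gray
ast black
db gray
  db→core: core black — skip
  db→ast: ast black — skip
  db→opt: opt black — skip
db black
Every edge goes to a white or black vertex — no back edge, so the graph is acyclic.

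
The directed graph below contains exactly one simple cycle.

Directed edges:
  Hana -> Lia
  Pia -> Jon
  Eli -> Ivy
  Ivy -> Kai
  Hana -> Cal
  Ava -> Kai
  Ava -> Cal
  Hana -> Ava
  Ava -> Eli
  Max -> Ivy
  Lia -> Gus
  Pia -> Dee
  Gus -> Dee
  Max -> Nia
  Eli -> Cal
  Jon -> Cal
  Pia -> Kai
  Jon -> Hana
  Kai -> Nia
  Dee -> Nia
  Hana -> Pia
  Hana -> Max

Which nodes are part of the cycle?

DFS with gray/black marking from Pia:
Pia gray
  Jon gray
    Hana gray
      Hana→Pia: Pia is gray → back edge
Back edge closes the cycle Pia → Jon → Hana → Pia; its vertices are {Jon, Pia, Hana}.

Jon, Pia, Hana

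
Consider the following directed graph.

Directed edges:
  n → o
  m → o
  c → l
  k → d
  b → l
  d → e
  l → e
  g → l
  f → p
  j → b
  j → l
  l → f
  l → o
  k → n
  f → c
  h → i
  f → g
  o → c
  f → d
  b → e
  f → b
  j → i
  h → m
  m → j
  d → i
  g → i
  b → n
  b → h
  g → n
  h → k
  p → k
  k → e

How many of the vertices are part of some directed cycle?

A vertex is on a directed cycle iff it belongs to a strongly connected component of size ≥ 2 (or has a self-loop).
The vertices on cycles are {b, c, f, g, h, j, k, l, m, n, o, p} — 12 in total.

12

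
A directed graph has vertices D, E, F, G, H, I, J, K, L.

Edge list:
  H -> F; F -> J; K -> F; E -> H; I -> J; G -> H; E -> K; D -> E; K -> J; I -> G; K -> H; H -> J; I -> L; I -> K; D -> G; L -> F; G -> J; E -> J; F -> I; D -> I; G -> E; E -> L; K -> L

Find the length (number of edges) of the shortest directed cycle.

For each vertex v, BFS finds the shortest path from v back to v.
The shortest such closed walk is I → K → F → I, length 3.

3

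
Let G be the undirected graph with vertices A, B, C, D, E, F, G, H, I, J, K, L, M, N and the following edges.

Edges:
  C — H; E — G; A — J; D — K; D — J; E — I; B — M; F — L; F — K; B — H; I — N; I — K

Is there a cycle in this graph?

No

DFS, tracking each vertex's parent; an edge to a visited non-parent vertex closes a cycle.
Start from F:
visit F (parent –)
  visit K (parent F)
    visit I (parent K)
      visit N (parent I)
        N–I: parent, skip
      visit E (parent I)
        E–I: parent, skip
        visit G (parent E)
          G–E: parent, skip
      I–K: parent, skip
    K–F: parent, skip
    visit D (parent K)
      visit J (parent D)
        J–D: parent, skip
        visit A (parent J)
          A–J: parent, skip
      D–K: parent, skip
  visit L (parent F)
    L–F: parent, skip
visit B (parent –)
  visit M (parent B)
    M–B: parent, skip
  visit H (parent B)
    visit C (parent H)
      C–H: parent, skip
    H–B: parent, skip
No non-parent visited neighbor found — the graph is a forest.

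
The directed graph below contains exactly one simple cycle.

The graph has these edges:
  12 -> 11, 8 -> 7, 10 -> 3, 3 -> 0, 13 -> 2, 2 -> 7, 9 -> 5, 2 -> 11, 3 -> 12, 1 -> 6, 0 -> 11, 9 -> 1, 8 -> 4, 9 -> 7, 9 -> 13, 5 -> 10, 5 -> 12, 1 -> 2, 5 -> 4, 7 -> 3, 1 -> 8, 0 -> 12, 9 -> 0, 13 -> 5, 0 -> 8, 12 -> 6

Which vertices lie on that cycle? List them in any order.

DFS with gray/black marking from 0:
0 gray
  8 gray
    7 gray
      3 gray
        12 gray
          6 gray
          6 black
          11 gray
          11 black
        12 black
        3→0: 0 is gray → back edge
Back edge closes the cycle 0 → 8 → 7 → 3 → 0; its vertices are {0, 3, 7, 8}.

0, 3, 7, 8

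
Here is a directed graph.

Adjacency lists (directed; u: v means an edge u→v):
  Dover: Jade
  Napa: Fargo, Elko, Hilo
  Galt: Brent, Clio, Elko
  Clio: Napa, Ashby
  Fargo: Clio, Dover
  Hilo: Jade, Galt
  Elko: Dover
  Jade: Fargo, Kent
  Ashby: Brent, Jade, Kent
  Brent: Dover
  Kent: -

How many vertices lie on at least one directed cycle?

10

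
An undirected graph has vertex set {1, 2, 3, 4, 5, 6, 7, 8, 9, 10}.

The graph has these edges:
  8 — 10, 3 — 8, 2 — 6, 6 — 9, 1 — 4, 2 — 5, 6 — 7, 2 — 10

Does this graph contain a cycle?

No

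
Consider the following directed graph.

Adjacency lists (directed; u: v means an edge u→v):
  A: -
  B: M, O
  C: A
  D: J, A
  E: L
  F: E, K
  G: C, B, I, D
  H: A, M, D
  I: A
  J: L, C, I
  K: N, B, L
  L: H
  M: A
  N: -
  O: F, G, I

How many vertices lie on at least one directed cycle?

9

A vertex is on a directed cycle iff it belongs to a strongly connected component of size ≥ 2 (or has a self-loop).
The vertices on cycles are {B, D, F, G, H, J, K, L, O} — 9 in total.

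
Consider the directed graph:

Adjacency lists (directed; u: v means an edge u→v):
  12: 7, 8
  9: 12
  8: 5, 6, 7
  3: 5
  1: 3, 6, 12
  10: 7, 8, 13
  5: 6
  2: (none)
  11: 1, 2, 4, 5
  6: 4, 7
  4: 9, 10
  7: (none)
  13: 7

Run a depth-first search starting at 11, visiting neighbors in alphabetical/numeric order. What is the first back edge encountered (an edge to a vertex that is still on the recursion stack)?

DFS from 11 (visiting neighbors in alphabetical/numeric order); mark gray on enter, black on exit:
11 gray
  1 gray
    3 gray
      5 gray
        6 gray
          4 gray
            9 gray
              12 gray
                7 gray
                7 black
                8 gray
                  8→5: 5 is gray → back edge
First back edge: 8 → 5.

8->5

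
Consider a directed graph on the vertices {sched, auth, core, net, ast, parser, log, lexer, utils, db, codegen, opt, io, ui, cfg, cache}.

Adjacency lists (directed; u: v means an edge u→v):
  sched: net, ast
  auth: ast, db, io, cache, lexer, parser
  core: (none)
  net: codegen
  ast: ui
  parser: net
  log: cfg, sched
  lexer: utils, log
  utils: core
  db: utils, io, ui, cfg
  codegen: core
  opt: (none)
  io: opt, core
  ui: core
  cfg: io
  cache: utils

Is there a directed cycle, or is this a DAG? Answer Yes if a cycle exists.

No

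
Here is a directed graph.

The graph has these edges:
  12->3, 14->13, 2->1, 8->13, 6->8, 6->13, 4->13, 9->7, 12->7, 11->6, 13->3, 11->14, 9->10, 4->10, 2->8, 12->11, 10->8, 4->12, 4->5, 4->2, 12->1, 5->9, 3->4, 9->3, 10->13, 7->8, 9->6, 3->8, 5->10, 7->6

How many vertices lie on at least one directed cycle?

13

A vertex is on a directed cycle iff it belongs to a strongly connected component of size ≥ 2 (or has a self-loop).
The vertices on cycles are {2, 3, 4, 5, 6, 7, 8, 9, 10, 11, 12, 13, 14} — 13 in total.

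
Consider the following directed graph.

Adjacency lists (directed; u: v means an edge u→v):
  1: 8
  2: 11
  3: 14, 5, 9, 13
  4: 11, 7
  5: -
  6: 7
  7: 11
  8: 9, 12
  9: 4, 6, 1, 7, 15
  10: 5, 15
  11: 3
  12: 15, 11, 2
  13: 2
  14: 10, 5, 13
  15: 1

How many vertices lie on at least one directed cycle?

14

A vertex is on a directed cycle iff it belongs to a strongly connected component of size ≥ 2 (or has a self-loop).
The vertices on cycles are {1, 2, 3, 4, 6, 7, 8, 9, 10, 11, 12, 13, 14, 15} — 14 in total.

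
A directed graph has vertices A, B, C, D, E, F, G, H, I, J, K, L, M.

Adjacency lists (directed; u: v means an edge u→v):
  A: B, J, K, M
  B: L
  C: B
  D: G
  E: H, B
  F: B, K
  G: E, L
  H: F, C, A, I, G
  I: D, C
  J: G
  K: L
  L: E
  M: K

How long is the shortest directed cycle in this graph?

3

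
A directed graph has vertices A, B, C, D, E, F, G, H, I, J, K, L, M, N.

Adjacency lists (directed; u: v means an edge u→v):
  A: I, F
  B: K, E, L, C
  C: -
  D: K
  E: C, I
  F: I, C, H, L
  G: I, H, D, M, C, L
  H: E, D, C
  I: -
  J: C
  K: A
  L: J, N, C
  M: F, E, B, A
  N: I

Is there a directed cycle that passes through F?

Yes

F is on a cycle iff F can reach itself via ≥1 edge.
F → H → D → K → A → F — yes.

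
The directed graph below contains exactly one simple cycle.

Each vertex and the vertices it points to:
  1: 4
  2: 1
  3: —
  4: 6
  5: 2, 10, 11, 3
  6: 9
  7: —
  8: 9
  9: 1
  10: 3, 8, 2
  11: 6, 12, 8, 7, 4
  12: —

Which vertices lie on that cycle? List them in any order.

1, 4, 6, 9

DFS with gray/black marking from 4:
4 gray
  6 gray
    9 gray
      1 gray
        1→4: 4 is gray → back edge
Back edge closes the cycle 4 → 6 → 9 → 1 → 4; its vertices are {1, 4, 6, 9}.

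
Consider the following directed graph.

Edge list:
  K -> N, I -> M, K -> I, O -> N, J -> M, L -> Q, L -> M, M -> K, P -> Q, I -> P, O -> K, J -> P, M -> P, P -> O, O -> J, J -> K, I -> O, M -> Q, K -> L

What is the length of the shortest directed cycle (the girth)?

3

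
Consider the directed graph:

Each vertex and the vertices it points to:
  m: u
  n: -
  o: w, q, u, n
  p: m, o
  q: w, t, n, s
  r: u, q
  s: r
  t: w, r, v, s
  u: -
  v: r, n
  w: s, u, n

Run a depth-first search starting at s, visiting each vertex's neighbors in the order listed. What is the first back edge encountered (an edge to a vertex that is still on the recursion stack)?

DFS from s (visiting each vertex's neighbors in the order listed); mark gray on enter, black on exit:
s gray
  r gray
    u gray
    u black
    q gray
      w gray
        w→s: s is gray → back edge
First back edge: w → s.

w->s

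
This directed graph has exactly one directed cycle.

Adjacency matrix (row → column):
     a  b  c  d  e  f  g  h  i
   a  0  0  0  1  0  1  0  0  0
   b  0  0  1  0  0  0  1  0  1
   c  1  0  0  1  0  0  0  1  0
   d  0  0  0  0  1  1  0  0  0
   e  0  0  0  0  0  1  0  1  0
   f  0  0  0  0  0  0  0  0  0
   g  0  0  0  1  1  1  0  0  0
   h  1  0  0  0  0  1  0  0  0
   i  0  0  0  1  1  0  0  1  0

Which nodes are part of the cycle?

a, d, e, h

DFS with gray/black marking from d:
d gray
  e gray
    h gray
      f gray
      f black
      a gray
        a→d: d is gray → back edge
Back edge closes the cycle d → e → h → a → d; its vertices are {a, d, e, h}.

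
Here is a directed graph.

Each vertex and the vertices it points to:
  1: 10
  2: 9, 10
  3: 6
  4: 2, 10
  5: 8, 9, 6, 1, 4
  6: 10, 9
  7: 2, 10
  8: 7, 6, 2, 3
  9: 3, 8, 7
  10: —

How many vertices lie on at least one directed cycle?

A vertex is on a directed cycle iff it belongs to a strongly connected component of size ≥ 2 (or has a self-loop).
The vertices on cycles are {2, 3, 6, 7, 8, 9} — 6 in total.

6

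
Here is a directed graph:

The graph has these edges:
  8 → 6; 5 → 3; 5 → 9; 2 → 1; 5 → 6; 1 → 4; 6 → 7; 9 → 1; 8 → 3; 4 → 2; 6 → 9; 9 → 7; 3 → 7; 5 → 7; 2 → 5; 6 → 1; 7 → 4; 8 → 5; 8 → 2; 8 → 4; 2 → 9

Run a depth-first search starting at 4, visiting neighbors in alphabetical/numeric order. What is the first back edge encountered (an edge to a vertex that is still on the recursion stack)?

1→4

DFS from 4 (visiting neighbors in alphabetical/numeric order); mark gray on enter, black on exit:
4 gray
  2 gray
    1 gray
      1→4: 4 is gray → back edge
First back edge: 1 → 4.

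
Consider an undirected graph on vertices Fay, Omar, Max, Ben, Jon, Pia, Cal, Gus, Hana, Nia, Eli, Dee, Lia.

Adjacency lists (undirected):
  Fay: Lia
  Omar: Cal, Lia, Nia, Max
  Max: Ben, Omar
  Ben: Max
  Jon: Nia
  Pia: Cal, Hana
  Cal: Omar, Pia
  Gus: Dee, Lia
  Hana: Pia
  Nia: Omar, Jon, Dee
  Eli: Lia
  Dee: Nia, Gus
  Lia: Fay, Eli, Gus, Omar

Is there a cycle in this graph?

Yes

DFS, tracking each vertex's parent; an edge to a visited non-parent vertex closes a cycle.
Start from Omar:
visit Omar (parent –)
  visit Cal (parent Omar)
    Cal–Omar: parent, skip
    visit Pia (parent Cal)
      Pia–Cal: parent, skip
      visit Hana (parent Pia)
        Hana–Pia: parent, skip
  visit Lia (parent Omar)
    visit Fay (parent Lia)
      Fay–Lia: parent, skip
    visit Eli (parent Lia)
      Eli–Lia: parent, skip
    visit Gus (parent Lia)
      visit Dee (parent Gus)
        visit Nia (parent Dee)
          Nia–Omar: Omar visited and ≠ parent → cycle
Cycle: Omar – Lia – Gus – Dee – Nia – Omar.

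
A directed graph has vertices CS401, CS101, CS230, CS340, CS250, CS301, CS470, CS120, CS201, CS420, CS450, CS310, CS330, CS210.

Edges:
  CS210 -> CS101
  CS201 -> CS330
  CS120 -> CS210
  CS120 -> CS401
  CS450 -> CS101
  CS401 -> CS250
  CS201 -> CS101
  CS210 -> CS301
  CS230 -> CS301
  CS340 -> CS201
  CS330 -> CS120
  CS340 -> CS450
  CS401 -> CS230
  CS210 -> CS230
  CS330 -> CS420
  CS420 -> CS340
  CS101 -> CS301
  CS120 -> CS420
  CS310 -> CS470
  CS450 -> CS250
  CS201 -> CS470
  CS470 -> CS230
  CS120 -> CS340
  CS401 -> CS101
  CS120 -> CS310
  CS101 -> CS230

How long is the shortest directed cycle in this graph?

4

For each vertex v, BFS finds the shortest path from v back to v.
The shortest such closed walk is CS120 → CS340 → CS201 → CS330 → CS120, length 4.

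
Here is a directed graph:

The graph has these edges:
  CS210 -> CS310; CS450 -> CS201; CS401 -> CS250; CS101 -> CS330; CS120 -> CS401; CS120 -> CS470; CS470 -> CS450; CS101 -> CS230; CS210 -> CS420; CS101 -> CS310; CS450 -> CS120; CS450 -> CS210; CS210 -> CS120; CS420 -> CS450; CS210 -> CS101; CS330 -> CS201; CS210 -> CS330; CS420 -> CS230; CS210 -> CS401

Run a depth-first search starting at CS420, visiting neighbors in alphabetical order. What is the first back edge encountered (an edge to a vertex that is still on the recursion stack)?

CS470→CS450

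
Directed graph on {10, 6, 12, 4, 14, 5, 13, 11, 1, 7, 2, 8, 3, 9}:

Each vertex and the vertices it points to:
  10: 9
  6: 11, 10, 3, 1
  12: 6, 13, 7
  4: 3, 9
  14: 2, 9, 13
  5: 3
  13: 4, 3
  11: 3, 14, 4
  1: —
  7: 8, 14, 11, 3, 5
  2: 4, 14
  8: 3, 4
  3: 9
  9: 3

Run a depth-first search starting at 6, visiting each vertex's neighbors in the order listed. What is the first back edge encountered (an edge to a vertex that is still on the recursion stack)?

9->3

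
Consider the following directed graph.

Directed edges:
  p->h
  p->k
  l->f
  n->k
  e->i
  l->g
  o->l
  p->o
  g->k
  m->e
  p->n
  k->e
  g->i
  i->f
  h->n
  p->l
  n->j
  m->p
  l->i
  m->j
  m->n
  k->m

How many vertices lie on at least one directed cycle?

A vertex is on a directed cycle iff it belongs to a strongly connected component of size ≥ 2 (or has a self-loop).
The vertices on cycles are {g, h, k, l, m, n, o, p} — 8 in total.

8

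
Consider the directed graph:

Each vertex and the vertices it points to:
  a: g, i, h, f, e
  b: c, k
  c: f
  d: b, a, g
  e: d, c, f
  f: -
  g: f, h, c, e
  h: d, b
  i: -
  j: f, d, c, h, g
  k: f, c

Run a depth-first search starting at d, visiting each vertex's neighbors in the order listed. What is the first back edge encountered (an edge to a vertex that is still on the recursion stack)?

h→d

DFS from d (visiting each vertex's neighbors in the order listed); mark gray on enter, black on exit:
d gray
  b gray
    c gray
      f gray
      f black
    c black
    k gray
      k→f: f black — skip
      k→c: c black — skip
    k black
  b black
  a gray
    g gray
      g→f: f black — skip
      h gray
        h→d: d is gray → back edge
First back edge: h → d.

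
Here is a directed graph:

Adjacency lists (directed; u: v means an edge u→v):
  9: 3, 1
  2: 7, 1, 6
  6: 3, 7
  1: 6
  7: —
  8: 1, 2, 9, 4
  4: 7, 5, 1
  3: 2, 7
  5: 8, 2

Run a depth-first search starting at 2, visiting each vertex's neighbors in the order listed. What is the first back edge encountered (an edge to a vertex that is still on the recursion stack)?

3→2

DFS from 2 (visiting each vertex's neighbors in the order listed); mark gray on enter, black on exit:
2 gray
  7 gray
  7 black
  1 gray
    6 gray
      3 gray
        3→2: 2 is gray → back edge
First back edge: 3 → 2.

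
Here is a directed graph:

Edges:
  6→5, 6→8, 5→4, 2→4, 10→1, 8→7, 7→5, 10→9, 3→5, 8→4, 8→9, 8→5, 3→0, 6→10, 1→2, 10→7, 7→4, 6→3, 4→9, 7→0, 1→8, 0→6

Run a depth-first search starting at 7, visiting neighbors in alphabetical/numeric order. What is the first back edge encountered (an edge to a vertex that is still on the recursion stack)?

3→0

DFS from 7 (visiting neighbors in alphabetical/numeric order); mark gray on enter, black on exit:
7 gray
  0 gray
    6 gray
      3 gray
        3→0: 0 is gray → back edge
First back edge: 3 → 0.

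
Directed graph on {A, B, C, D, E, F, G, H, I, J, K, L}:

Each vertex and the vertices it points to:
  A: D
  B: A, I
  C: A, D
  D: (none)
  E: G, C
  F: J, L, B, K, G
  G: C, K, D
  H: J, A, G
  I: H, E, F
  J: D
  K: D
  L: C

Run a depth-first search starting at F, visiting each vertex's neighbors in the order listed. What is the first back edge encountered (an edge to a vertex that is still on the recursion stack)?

I→F

DFS from F (visiting each vertex's neighbors in the order listed); mark gray on enter, black on exit:
F gray
  J gray
    D gray
    D black
  J black
  L gray
    C gray
      A gray
        A→D: D black — skip
      A black
      C→D: D black — skip
    C black
  L black
  B gray
    B→A: A black — skip
    I gray
      H gray
        H→J: J black — skip
        H→A: A black — skip
        G gray
          G→C: C black — skip
          K gray
            K→D: D black — skip
          K black
          G→D: D black — skip
        G black
      H black
      E gray
        E→G: G black — skip
        E→C: C black — skip
      E black
      I→F: F is gray → back edge
First back edge: I → F.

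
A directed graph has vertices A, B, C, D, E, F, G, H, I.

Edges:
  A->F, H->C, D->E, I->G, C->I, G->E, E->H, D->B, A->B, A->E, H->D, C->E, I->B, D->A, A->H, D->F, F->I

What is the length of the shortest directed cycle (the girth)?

3

For each vertex v, BFS finds the shortest path from v back to v.
The shortest such closed walk is H → D → E → H, length 3.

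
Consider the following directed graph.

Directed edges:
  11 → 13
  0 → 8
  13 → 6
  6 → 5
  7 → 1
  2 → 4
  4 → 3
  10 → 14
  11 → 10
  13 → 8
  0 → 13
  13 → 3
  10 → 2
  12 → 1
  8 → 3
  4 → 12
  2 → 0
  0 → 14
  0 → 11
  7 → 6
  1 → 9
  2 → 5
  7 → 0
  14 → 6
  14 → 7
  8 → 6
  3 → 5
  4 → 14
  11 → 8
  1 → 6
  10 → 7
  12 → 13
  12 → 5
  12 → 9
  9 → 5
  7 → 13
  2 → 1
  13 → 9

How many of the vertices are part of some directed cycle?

A vertex is on a directed cycle iff it belongs to a strongly connected component of size ≥ 2 (or has a self-loop).
The vertices on cycles are {0, 2, 4, 7, 10, 11, 14} — 7 in total.

7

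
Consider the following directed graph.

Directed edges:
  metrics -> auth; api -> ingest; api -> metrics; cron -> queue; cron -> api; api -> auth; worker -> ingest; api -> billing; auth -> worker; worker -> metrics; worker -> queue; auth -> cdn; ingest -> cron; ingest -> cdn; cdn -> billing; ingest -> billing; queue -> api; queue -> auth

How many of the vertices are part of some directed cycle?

7

A vertex is on a directed cycle iff it belongs to a strongly connected component of size ≥ 2 (or has a self-loop).
The vertices on cycles are {api, auth, cron, queue, ingest, worker, metrics} — 7 in total.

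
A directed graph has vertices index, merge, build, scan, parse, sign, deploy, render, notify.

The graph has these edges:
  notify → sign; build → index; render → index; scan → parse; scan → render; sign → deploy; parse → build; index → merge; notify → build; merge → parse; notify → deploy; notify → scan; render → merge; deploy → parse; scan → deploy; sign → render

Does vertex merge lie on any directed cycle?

merge is on a cycle iff merge can reach itself via ≥1 edge.
merge → parse → build → index → merge — yes.

Yes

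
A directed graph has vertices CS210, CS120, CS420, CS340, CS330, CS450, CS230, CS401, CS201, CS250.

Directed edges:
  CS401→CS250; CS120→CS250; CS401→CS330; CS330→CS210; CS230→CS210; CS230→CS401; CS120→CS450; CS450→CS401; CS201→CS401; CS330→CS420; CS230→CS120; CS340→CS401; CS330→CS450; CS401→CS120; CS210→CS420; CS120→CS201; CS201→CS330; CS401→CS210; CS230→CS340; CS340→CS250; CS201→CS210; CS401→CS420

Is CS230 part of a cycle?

No

CS230 lies on a cycle iff there is a path from CS230 back to itself.
Exploring from CS230, it never reaches itself; equivalently, its strongly connected component is a singleton.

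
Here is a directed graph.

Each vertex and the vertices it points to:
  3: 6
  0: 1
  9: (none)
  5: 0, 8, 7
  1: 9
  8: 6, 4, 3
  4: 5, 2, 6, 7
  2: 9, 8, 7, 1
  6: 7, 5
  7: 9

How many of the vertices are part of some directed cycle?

6

A vertex is on a directed cycle iff it belongs to a strongly connected component of size ≥ 2 (or has a self-loop).
The vertices on cycles are {2, 3, 4, 5, 6, 8} — 6 in total.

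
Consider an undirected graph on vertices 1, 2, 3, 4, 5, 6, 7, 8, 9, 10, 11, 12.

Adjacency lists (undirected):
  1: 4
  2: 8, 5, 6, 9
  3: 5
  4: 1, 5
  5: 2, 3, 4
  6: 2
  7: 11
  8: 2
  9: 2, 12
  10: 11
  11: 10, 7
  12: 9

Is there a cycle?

No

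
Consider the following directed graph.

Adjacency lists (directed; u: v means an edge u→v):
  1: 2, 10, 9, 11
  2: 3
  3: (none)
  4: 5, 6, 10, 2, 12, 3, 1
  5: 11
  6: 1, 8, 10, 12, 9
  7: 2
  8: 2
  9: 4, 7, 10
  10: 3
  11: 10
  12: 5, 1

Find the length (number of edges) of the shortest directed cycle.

For each vertex v, BFS finds the shortest path from v back to v.
The shortest such closed walk is 6 → 9 → 4 → 6, length 3.

3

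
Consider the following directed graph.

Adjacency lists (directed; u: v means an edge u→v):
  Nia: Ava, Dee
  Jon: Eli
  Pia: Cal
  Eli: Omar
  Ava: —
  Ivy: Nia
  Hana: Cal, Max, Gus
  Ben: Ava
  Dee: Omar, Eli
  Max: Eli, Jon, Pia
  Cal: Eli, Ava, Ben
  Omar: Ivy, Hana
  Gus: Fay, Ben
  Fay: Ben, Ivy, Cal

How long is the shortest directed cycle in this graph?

4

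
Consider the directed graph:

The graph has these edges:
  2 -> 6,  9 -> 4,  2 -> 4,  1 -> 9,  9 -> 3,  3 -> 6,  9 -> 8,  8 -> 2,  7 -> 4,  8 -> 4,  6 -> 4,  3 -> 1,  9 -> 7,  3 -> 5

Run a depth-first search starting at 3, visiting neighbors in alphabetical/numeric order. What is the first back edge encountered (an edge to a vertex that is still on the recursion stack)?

DFS from 3 (visiting neighbors in alphabetical/numeric order); mark gray on enter, black on exit:
3 gray
  1 gray
    9 gray
      9→3: 3 is gray → back edge
First back edge: 9 → 3.

9→3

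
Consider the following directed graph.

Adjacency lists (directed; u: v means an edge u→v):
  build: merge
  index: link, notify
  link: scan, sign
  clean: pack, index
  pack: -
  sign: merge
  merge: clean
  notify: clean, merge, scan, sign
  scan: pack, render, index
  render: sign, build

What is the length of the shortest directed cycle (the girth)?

3

For each vertex v, BFS finds the shortest path from v back to v.
The shortest such closed walk is index → notify → scan → index, length 3.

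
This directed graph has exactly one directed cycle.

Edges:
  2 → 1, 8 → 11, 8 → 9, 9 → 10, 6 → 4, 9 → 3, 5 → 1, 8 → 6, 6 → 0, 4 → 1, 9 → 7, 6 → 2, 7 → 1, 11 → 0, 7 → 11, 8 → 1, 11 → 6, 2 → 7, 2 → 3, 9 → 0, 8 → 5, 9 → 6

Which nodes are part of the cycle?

2, 6, 7, 11

DFS with gray/black marking from 11:
11 gray
  6 gray
    2 gray
      3 gray
      3 black
      7 gray
        7→11: 11 is gray → back edge
Back edge closes the cycle 11 → 6 → 2 → 7 → 11; its vertices are {2, 6, 7, 11}.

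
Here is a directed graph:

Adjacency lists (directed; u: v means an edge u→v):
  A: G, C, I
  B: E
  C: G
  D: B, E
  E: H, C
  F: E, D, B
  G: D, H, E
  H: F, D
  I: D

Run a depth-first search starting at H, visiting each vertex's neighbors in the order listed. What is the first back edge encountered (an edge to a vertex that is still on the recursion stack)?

DFS from H (visiting each vertex's neighbors in the order listed); mark gray on enter, black on exit:
H gray
  F gray
    E gray
      E→H: H is gray → back edge
First back edge: E → H.

E→H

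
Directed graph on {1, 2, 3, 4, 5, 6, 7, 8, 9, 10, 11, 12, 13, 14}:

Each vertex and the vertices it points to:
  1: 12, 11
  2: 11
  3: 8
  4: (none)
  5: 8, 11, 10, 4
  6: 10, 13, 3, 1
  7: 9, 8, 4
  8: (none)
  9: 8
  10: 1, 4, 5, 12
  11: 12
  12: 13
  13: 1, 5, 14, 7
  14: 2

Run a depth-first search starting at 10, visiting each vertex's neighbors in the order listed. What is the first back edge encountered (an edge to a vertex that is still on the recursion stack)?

13→1

DFS from 10 (visiting each vertex's neighbors in the order listed); mark gray on enter, black on exit:
10 gray
  1 gray
    12 gray
      13 gray
        13→1: 1 is gray → back edge
First back edge: 13 → 1.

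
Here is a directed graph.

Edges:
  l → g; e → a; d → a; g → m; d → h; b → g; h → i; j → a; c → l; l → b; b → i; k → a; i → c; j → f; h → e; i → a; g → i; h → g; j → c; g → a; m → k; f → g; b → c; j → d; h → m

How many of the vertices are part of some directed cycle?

A vertex is on a directed cycle iff it belongs to a strongly connected component of size ≥ 2 (or has a self-loop).
The vertices on cycles are {b, c, g, i, l} — 5 in total.

5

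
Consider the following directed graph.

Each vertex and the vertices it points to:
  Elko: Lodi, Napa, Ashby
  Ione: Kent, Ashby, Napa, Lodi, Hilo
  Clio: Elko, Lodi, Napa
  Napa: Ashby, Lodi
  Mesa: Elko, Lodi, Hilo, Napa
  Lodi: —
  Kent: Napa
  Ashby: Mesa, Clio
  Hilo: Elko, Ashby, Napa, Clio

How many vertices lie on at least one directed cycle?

6

A vertex is on a directed cycle iff it belongs to a strongly connected component of size ≥ 2 (or has a self-loop).
The vertices on cycles are {Clio, Elko, Hilo, Mesa, Napa, Ashby} — 6 in total.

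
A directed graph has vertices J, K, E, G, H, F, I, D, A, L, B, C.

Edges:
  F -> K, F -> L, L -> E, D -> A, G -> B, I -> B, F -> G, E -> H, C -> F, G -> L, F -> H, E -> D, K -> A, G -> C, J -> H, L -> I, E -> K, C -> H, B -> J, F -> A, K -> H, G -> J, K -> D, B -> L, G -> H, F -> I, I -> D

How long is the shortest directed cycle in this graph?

3

For each vertex v, BFS finds the shortest path from v back to v.
The shortest such closed walk is F → G → C → F, length 3.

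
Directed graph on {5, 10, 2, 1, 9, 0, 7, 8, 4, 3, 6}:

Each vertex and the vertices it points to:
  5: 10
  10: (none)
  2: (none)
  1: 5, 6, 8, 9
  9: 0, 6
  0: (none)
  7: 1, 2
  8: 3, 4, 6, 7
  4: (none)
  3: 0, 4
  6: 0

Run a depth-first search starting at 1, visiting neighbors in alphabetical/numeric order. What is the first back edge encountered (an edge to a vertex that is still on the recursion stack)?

7->1

DFS from 1 (visiting neighbors in alphabetical/numeric order); mark gray on enter, black on exit:
1 gray
  5 gray
    10 gray
    10 black
  5 black
  6 gray
    0 gray
    0 black
  6 black
  8 gray
    3 gray
      3→0: 0 black — skip
      4 gray
      4 black
    3 black
    8→4: 4 black — skip
    8→6: 6 black — skip
    7 gray
      7→1: 1 is gray → back edge
First back edge: 7 → 1.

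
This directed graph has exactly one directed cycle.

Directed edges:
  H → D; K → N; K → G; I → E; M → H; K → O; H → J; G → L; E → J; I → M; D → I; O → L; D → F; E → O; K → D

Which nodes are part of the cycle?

D, H, I, M

DFS with gray/black marking from D:
D gray
  I gray
    E gray
      J gray
      J black
      O gray
        L gray
        L black
      O black
    E black
    M gray
      H gray
        H→D: D is gray → back edge
Back edge closes the cycle D → I → M → H → D; its vertices are {D, H, I, M}.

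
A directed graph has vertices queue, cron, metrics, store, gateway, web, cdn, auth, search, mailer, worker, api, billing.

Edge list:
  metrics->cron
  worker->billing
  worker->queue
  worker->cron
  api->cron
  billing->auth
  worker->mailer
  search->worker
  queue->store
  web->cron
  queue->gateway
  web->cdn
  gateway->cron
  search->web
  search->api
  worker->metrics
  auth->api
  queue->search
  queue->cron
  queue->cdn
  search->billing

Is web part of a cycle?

No

web lies on a cycle iff there is a path from web back to itself.
Exploring from web, it never reaches itself; equivalently, its strongly connected component is a singleton.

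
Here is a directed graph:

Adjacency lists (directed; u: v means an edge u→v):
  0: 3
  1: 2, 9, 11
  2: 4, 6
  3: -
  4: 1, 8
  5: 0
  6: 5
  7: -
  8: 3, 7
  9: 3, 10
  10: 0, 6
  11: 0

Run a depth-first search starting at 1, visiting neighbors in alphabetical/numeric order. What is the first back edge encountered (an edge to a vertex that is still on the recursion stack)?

4→1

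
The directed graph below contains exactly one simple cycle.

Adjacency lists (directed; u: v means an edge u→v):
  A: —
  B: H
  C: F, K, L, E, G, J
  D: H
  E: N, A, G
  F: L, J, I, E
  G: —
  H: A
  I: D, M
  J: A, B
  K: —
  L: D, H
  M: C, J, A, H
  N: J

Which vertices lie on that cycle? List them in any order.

C, F, I, M

DFS with gray/black marking from C:
C gray
  F gray
    L gray
      D gray
        H gray
          A gray
          A black
        H black
      D black
      L→H: H black — skip
    L black
    J gray
      J→A: A black — skip
      B gray
        B→H: H black — skip
      B black
    J black
    I gray
      I→D: D black — skip
      M gray
        M→C: C is gray → back edge
Back edge closes the cycle C → F → I → M → C; its vertices are {C, F, I, M}.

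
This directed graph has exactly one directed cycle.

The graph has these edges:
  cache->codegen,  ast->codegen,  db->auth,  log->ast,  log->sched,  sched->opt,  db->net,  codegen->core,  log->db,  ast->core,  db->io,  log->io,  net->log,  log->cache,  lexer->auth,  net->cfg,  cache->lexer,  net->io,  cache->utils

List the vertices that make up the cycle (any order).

db, log, net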